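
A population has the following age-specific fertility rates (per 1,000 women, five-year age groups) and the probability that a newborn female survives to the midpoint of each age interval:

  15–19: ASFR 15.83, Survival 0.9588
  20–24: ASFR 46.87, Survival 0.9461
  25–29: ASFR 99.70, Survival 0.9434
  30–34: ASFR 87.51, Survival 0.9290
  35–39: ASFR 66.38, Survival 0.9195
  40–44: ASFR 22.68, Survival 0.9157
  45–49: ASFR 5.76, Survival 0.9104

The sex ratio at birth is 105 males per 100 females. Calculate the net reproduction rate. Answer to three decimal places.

0.785

Proportion female at birth = 100 / (100 + 105) = 0.48780.
Weighting each age-specific rate by interval width and survival:
  15–19: 5 × 15.83/1000 × 0.9588 = 0.07589
  20–24: 5 × 46.87/1000 × 0.9461 = 0.22172
  25–29: 5 × 99.70/1000 × 0.9434 = 0.47028
  30–34: 5 × 87.51/1000 × 0.9290 = 0.40648
  35–39: 5 × 66.38/1000 × 0.9195 = 0.30518
  40–44: 5 × 22.68/1000 × 0.9157 = 0.10384
  45–49: 5 × 5.76/1000 × 0.9104 = 0.02622
Sum = 1.60961
NRR = 0.48780 × 1.60961 = 0.78517
NRR < 1, so the cohort does not fully replace itself.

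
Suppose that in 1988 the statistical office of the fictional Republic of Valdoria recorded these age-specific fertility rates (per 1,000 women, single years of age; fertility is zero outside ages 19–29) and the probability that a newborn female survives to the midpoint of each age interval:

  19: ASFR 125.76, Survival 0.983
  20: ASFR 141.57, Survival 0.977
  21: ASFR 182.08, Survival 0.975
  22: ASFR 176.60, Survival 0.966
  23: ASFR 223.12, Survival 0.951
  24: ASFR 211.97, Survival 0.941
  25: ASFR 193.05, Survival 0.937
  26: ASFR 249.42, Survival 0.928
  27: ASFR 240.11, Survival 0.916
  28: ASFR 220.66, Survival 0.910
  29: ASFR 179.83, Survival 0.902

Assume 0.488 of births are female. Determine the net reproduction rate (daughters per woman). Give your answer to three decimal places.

Proportion female at birth = 0.488.
Weighting each age-specific rate by interval width and survival:
  19: 1 × 125.76/1000 × 0.983 = 0.12362
  20: 1 × 141.57/1000 × 0.977 = 0.13831
  21: 1 × 182.08/1000 × 0.975 = 0.17753
  22: 1 × 176.60/1000 × 0.966 = 0.17060
  23: 1 × 223.12/1000 × 0.951 = 0.21219
  24: 1 × 211.97/1000 × 0.941 = 0.19946
  25: 1 × 193.05/1000 × 0.937 = 0.18089
  26: 1 × 249.42/1000 × 0.928 = 0.23146
  27: 1 × 240.11/1000 × 0.916 = 0.21994
  28: 1 × 220.66/1000 × 0.910 = 0.20080
  29: 1 × 179.83/1000 × 0.902 = 0.16221
Sum = 2.01701
NRR = 0.488 × 2.01701 = 0.98430
NRR < 1, so the cohort does not fully replace itself.

0.984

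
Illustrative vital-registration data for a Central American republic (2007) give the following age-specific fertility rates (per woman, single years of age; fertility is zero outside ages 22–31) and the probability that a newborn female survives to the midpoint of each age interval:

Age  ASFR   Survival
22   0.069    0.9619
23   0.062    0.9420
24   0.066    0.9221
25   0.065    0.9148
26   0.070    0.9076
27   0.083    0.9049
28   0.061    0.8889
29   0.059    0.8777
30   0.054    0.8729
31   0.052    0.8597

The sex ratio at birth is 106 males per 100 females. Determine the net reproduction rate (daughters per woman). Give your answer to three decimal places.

Proportion female at birth = 100 / (100 + 106) = 0.48544.
Per-age-group product (1 × ASFR × survival probability):
  22: 1 × 0.069 × 0.9619 = 0.06637
  23: 1 × 0.062 × 0.9420 = 0.05840
  24: 1 × 0.066 × 0.9221 = 0.06086
  25: 1 × 0.065 × 0.9148 = 0.05946
  26: 1 × 0.070 × 0.9076 = 0.06353
  27: 1 × 0.083 × 0.9049 = 0.07511
  28: 1 × 0.061 × 0.8889 = 0.05422
  29: 1 × 0.059 × 0.8777 = 0.05178
  30: 1 × 0.054 × 0.8729 = 0.04714
  31: 1 × 0.052 × 0.8597 = 0.04470
Sum = 0.58157
NRR = 0.48544 × 0.58157 = 0.28232

0.282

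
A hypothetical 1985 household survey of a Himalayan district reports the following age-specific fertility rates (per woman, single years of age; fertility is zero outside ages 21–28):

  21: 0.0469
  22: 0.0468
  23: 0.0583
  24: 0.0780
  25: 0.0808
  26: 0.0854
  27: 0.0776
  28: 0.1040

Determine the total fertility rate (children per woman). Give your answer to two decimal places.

Sum of ASFRs = 0.0469 + 0.0468 + 0.0583 + 0.0780 + 0.0808 + 0.0854 + 0.0776 + 0.1040 = 0.5778
TFR = 0.5778

0.58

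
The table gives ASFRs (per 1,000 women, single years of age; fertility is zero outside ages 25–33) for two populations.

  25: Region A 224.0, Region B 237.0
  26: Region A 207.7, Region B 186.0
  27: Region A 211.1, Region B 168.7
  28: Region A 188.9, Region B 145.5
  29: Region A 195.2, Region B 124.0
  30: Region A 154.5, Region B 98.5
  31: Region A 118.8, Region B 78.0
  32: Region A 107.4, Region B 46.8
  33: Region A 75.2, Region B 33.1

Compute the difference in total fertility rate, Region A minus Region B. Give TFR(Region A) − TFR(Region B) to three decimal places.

0.365

Region A:
  Sum of ASFRs = 224.0 + 207.7 + 211.1 + 188.9 + 195.2 + 154.5 + 118.8 + 107.4 + 75.2 = 1482.8
  TFR = 1482.8 / 1000 = 1.4828
Region B:
  Sum of ASFRs = 237.0 + 186.0 + 168.7 + 145.5 + 124.0 + 98.5 + 78.0 + 46.8 + 33.1 = 1117.6
  TFR = 1117.6 / 1000 = 1.1176
Difference = 1.4828 − 1.1176 = 0.3652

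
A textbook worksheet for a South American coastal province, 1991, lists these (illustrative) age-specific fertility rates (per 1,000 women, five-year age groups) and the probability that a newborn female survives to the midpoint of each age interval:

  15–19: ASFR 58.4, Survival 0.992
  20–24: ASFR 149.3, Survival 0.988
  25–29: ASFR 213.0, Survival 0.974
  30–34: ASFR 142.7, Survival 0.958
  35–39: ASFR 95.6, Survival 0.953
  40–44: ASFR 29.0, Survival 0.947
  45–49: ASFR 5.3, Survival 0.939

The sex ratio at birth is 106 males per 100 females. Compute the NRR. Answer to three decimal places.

1.634

Proportion female at birth = 100 / (100 + 106) = 0.48544.
Survival-weighted fertility by age (5·fₓ·Sₓ):
  15–19: 5 × 58.4/1000 × 0.992 = 0.28966
  20–24: 5 × 149.3/1000 × 0.988 = 0.73754
  25–29: 5 × 213.0/1000 × 0.974 = 1.03731
  30–34: 5 × 142.7/1000 × 0.958 = 0.68353
  35–39: 5 × 95.6/1000 × 0.953 = 0.45553
  40–44: 5 × 29.0/1000 × 0.947 = 0.13732
  45–49: 5 × 5.3/1000 × 0.939 = 0.02488
Sum = 3.36577
NRR = 0.48544 × 3.36577 = 1.63388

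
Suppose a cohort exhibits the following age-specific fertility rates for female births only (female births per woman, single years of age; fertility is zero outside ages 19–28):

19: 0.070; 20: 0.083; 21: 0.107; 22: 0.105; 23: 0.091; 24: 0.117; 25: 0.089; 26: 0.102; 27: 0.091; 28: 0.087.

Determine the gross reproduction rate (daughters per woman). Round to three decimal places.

0.942

Sum of female ASFRs = 0.070 + 0.083 + 0.107 + 0.105 + 0.091 + 0.117 + 0.089 + 0.102 + 0.091 + 0.087 = 0.942
GRR = 0.942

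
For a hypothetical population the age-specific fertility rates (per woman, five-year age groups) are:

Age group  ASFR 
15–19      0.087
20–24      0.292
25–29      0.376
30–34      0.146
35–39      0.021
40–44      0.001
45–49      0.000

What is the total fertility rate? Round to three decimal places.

Sum of ASFRs = 0.087 + 0.292 + 0.376 + 0.146 + 0.021 + 0.001 + 0.000 = 0.923
TFR = 5 × 0.923 = 4.615

4.615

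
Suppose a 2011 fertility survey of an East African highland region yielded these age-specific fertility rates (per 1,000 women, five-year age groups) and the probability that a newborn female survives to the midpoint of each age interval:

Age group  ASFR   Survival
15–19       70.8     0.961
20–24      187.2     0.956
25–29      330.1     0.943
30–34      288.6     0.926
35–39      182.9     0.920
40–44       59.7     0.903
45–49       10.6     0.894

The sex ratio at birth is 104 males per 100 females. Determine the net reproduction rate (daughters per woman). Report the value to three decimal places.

Proportion female at birth = 100 / (100 + 104) = 0.49020.
Each age group contributes 5 × ASFR × survival:
  15–19: 5 × 70.8/1000 × 0.961 = 0.34019
  20–24: 5 × 187.2/1000 × 0.956 = 0.89482
  25–29: 5 × 330.1/1000 × 0.943 = 1.55642
  30–34: 5 × 288.6/1000 × 0.926 = 1.33622
  35–39: 5 × 182.9/1000 × 0.920 = 0.84134
  40–44: 5 × 59.7/1000 × 0.903 = 0.26955
  45–49: 5 × 10.6/1000 × 0.894 = 0.04738
Sum = 5.28592
NRR = 0.49020 × 5.28592 = 2.59116

2.591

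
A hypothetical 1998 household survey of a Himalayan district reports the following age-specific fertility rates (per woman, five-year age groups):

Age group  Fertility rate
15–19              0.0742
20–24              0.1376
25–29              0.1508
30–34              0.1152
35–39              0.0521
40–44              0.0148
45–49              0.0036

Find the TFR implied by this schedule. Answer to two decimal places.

2.74

Sum of ASFRs = 0.0742 + 0.1376 + 0.1508 + 0.1152 + 0.0521 + 0.0148 + 0.0036 = 0.5483
TFR = 5 × 0.5483 = 2.7415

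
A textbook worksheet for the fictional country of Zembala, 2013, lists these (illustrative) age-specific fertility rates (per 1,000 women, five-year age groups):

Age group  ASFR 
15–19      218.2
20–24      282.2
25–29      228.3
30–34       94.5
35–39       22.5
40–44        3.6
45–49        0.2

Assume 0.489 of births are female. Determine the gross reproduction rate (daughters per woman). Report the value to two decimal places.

2.08

Proportion female at birth = 0.489.
Sum of ASFRs = 218.2 + 282.2 + 228.3 + 94.5 + 22.5 + 3.6 + 0.2 = 849.5
TFR = 5 × 849.5 / 1000 = 4.2475
GRR = 0.489 × 4.2475 = 2.07703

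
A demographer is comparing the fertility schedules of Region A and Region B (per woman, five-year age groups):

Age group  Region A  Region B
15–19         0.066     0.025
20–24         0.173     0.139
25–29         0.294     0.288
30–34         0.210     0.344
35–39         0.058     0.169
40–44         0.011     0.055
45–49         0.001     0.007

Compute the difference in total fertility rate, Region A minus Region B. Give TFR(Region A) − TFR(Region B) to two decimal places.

-1.07

Region A:
  Sum of ASFRs = 0.066 + 0.173 + 0.294 + 0.210 + 0.058 + 0.011 + 0.001 = 0.813
  TFR = 5 × 0.813 = 4.065
Region B:
  Sum of ASFRs = 0.025 + 0.139 + 0.288 + 0.344 + 0.169 + 0.055 + 0.007 = 1.027
  TFR = 5 × 1.027 = 5.135
Difference = 4.065 − 5.135 = -1.07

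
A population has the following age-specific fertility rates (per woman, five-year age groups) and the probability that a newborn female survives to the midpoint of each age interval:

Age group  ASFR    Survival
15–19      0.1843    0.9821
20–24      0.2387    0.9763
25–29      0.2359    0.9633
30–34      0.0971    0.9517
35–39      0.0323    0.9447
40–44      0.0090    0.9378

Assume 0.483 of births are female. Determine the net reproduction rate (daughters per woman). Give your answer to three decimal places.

Proportion female at birth = 0.483.
Each age group contributes 5 × ASFR × survival:
  15–19: 5 × 0.1843 × 0.9821 = 0.90501
  20–24: 5 × 0.2387 × 0.9763 = 1.16521
  25–29: 5 × 0.2359 × 0.9633 = 1.13621
  30–34: 5 × 0.0971 × 0.9517 = 0.46205
  35–39: 5 × 0.0323 × 0.9447 = 0.15257
  40–44: 5 × 0.0090 × 0.9378 = 0.04220
Sum = 3.86325
NRR = 0.483 × 3.86325 = 1.86595
With NRR above 1 the population is above replacement fertility.

1.866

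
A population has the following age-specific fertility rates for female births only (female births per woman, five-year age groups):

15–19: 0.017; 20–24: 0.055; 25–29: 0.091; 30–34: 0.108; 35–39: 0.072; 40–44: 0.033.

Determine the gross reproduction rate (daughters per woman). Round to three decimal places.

Sum of female ASFRs = 0.017 + 0.055 + 0.091 + 0.108 + 0.072 + 0.033 = 0.376
GRR = 5 × 0.376 = 1.88

1.880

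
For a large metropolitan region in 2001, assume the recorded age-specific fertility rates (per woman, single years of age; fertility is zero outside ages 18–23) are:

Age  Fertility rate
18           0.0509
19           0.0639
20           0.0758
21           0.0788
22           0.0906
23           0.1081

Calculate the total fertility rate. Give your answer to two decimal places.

Sum of ASFRs = 0.0509 + 0.0639 + 0.0758 + 0.0788 + 0.0906 + 0.1081 = 0.4681
TFR = 0.4681

0.47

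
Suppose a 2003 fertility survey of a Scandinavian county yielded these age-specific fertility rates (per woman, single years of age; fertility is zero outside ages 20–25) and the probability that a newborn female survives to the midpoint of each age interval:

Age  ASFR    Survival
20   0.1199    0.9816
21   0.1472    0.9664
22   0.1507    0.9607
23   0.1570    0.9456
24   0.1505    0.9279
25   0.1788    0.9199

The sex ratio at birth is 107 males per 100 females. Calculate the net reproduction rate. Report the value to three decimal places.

0.414

Proportion female at birth = 100 / (100 + 107) = 0.48309.
Per-age-group product (1 × ASFR × survival probability):
  20: 1 × 0.1199 × 0.9816 = 0.11769
  21: 1 × 0.1472 × 0.9664 = 0.14225
  22: 1 × 0.1507 × 0.9607 = 0.14478
  23: 1 × 0.1570 × 0.9456 = 0.14846
  24: 1 × 0.1505 × 0.9279 = 0.13965
  25: 1 × 0.1788 × 0.9199 = 0.16448
Sum = 0.85731
NRR = 0.48309 × 0.85731 = 0.41416
With NRR below 1 the population is below replacement fertility.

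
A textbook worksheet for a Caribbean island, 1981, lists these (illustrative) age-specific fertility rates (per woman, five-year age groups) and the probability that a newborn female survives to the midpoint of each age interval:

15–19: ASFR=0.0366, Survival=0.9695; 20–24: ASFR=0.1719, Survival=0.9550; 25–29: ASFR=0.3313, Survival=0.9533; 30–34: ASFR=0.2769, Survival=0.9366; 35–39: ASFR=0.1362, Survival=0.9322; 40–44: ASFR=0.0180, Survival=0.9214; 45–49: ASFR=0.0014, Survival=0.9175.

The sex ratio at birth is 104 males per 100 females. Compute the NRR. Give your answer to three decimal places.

2.254

Proportion female at birth = 100 / (100 + 104) = 0.49020.
Survival-weighted fertility by age (5·fₓ·Sₓ):
  15–19: 5 × 0.0366 × 0.9695 = 0.17742
  20–24: 5 × 0.1719 × 0.9550 = 0.82082
  25–29: 5 × 0.3313 × 0.9533 = 1.57914
  30–34: 5 × 0.2769 × 0.9366 = 1.29672
  35–39: 5 × 0.1362 × 0.9322 = 0.63483
  40–44: 5 × 0.0180 × 0.9214 = 0.08293
  45–49: 5 × 0.0014 × 0.9175 = 0.00642
Sum = 4.59828
NRR = 0.49020 × 4.59828 = 2.25408
An NRR exceeding 1 indicates intrinsic growth under these rates.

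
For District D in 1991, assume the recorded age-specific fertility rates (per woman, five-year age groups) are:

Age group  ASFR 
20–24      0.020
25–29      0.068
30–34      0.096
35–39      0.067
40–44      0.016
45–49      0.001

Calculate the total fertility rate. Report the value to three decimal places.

Sum of ASFRs = 0.020 + 0.068 + 0.096 + 0.067 + 0.016 + 0.001 = 0.268
TFR = 5 × 0.268 = 1.34

1.340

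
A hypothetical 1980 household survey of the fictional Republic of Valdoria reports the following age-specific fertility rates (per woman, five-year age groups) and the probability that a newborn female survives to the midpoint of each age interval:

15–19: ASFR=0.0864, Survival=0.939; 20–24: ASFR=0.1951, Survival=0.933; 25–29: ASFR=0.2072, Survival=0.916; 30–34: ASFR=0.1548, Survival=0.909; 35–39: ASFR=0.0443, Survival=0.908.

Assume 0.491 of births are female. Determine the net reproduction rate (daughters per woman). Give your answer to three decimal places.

1.556

Proportion female at birth = 0.491.
Weighting each age-specific rate by interval width and survival:
  15–19: 5 × 0.0864 × 0.939 = 0.40565
  20–24: 5 × 0.1951 × 0.933 = 0.91014
  25–29: 5 × 0.2072 × 0.916 = 0.94898
  30–34: 5 × 0.1548 × 0.909 = 0.70357
  35–39: 5 × 0.0443 × 0.908 = 0.20112
Sum = 3.16946
NRR = 0.491 × 3.16946 = 1.55620
With NRR above 1 the population is above replacement fertility.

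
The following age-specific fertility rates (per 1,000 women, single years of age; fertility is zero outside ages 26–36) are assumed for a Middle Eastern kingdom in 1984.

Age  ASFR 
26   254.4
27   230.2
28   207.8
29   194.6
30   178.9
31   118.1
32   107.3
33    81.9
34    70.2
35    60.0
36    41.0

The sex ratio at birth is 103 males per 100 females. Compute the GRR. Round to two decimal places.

Proportion female at birth = 100 / (100 + 103) = 0.49261.
Sum of ASFRs = 254.4 + 230.2 + 207.8 + 194.6 + 178.9 + 118.1 + 107.3 + 81.9 + 70.2 + 60.0 + 41.0 = 1544.4
TFR = 1544.4 / 1000 = 1.5444
GRR = 0.49261 × 1.5444 = 0.76079

0.76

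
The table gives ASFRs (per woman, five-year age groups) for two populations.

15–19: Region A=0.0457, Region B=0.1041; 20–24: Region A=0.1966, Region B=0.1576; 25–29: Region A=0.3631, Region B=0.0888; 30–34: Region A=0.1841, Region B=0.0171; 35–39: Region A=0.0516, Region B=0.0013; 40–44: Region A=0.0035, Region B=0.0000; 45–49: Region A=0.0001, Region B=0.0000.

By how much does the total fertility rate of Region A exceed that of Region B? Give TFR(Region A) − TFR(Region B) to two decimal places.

2.38

Region A:
  Sum of ASFRs = 0.0457 + 0.1966 + 0.3631 + 0.1841 + 0.0516 + 0.0035 + 0.0001 = 0.8447
  TFR = 5 × 0.8447 = 4.2235
Region B:
  Sum of ASFRs = 0.1041 + 0.1576 + 0.0888 + 0.0171 + 0.0013 + 0.0000 + 0.0000 = 0.3689
  TFR = 5 × 0.3689 = 1.8445
Difference = 4.2235 − 1.8445 = 2.379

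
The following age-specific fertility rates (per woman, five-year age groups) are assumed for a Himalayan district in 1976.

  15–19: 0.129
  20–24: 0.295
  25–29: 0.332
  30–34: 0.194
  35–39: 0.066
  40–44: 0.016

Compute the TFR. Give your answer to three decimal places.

Sum of ASFRs = 0.129 + 0.295 + 0.332 + 0.194 + 0.066 + 0.016 = 1.032
TFR = 5 × 1.032 = 5.16

5.160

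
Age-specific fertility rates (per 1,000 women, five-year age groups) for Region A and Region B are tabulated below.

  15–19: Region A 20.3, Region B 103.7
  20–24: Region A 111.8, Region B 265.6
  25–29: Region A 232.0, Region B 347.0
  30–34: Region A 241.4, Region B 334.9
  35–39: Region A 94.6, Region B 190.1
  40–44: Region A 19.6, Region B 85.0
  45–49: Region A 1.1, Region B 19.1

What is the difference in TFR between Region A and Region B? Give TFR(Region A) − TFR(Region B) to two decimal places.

Region A:
  Sum of ASFRs = 20.3 + 111.8 + 232.0 + 241.4 + 94.6 + 19.6 + 1.1 = 720.8
  TFR = 5 × 720.8 / 1000 = 3.604
Region B:
  Sum of ASFRs = 103.7 + 265.6 + 347.0 + 334.9 + 190.1 + 85.0 + 19.1 = 1345.4
  TFR = 5 × 1345.4 / 1000 = 6.727
Difference = 3.604 − 6.727 = -3.123

-3.12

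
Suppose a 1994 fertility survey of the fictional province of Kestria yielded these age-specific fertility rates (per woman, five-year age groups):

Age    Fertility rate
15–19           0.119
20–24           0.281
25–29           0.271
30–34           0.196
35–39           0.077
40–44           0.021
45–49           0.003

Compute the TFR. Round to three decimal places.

4.840

Sum of ASFRs = 0.119 + 0.281 + 0.271 + 0.196 + 0.077 + 0.021 + 0.003 = 0.968
TFR = 5 × 0.968 = 4.84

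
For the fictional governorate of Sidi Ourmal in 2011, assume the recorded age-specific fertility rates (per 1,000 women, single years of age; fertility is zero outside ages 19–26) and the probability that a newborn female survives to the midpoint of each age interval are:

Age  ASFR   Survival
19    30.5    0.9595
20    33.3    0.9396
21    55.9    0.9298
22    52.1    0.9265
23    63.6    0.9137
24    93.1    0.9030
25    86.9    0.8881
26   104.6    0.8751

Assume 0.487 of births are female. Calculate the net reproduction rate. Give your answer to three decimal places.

Proportion female at birth = 0.487.
Each age group contributes 1 × ASFR × survival:
  19: 1 × 30.5/1000 × 0.9595 = 0.02926
  20: 1 × 33.3/1000 × 0.9396 = 0.03129
  21: 1 × 55.9/1000 × 0.9298 = 0.05198
  22: 1 × 52.1/1000 × 0.9265 = 0.04827
  23: 1 × 63.6/1000 × 0.9137 = 0.05811
  24: 1 × 93.1/1000 × 0.9030 = 0.08407
  25: 1 × 86.9/1000 × 0.8881 = 0.07718
  26: 1 × 104.6/1000 × 0.8751 = 0.09154
Sum = 0.47170
NRR = 0.487 × 0.47170 = 0.22972
With NRR below 1 the population is below replacement fertility.

0.230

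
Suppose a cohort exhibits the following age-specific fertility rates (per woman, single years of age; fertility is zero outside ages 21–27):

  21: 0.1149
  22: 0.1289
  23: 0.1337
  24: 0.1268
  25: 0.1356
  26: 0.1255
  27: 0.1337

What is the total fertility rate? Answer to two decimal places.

0.90

Sum of ASFRs = 0.1149 + 0.1289 + 0.1337 + 0.1268 + 0.1356 + 0.1255 + 0.1337 = 0.8991
TFR = 0.8991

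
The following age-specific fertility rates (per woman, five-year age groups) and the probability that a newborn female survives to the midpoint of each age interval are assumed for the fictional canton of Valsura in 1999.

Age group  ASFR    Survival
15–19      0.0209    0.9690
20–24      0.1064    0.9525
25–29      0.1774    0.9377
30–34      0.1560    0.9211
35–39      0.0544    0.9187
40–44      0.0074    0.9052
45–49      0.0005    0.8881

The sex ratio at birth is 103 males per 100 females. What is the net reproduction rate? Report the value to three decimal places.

1.204

Proportion female at birth = 100 / (100 + 103) = 0.49261.
Per-age-group product (5 × ASFR × survival probability):
  15–19: 5 × 0.0209 × 0.9690 = 0.10126
  20–24: 5 × 0.1064 × 0.9525 = 0.50673
  25–29: 5 × 0.1774 × 0.9377 = 0.83174
  30–34: 5 × 0.1560 × 0.9211 = 0.71846
  35–39: 5 × 0.0544 × 0.9187 = 0.24989
  40–44: 5 × 0.0074 × 0.9052 = 0.03349
  45–49: 5 × 0.0005 × 0.8881 = 0.00222
Sum = 2.44379
NRR = 0.49261 × 2.44379 = 1.20384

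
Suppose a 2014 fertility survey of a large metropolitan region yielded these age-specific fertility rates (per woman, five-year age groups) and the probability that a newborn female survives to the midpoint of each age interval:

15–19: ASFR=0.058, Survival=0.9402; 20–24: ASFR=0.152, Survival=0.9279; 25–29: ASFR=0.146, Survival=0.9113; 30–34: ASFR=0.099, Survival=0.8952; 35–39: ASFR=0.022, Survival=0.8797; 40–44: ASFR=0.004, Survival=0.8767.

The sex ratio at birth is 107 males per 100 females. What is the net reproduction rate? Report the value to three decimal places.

Proportion female at birth = 100 / (100 + 107) = 0.48309.
Each age group contributes 5 × ASFR × survival:
  15–19: 5 × 0.058 × 0.9402 = 0.27266
  20–24: 5 × 0.152 × 0.9279 = 0.70520
  25–29: 5 × 0.146 × 0.9113 = 0.66525
  30–34: 5 × 0.099 × 0.8952 = 0.44312
  35–39: 5 × 0.022 × 0.8797 = 0.09677
  40–44: 5 × 0.004 × 0.8767 = 0.01753
Sum = 2.20053
NRR = 0.48309 × 2.20053 = 1.06305

1.063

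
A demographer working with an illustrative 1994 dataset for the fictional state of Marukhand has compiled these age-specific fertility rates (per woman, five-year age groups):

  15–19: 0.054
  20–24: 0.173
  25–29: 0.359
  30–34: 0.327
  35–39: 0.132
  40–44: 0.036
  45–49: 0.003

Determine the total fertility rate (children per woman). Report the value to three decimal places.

Sum of ASFRs = 0.054 + 0.173 + 0.359 + 0.327 + 0.132 + 0.036 + 0.003 = 1.084
TFR = 5 × 1.084 = 5.42

5.420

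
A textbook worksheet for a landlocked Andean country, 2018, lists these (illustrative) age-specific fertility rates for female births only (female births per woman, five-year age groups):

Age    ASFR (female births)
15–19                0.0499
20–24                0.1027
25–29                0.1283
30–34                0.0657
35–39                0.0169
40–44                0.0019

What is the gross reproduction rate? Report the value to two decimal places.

Sum of female ASFRs = 0.0499 + 0.1027 + 0.1283 + 0.0657 + 0.0169 + 0.0019 = 0.3654
GRR = 5 × 0.3654 = 1.827

1.83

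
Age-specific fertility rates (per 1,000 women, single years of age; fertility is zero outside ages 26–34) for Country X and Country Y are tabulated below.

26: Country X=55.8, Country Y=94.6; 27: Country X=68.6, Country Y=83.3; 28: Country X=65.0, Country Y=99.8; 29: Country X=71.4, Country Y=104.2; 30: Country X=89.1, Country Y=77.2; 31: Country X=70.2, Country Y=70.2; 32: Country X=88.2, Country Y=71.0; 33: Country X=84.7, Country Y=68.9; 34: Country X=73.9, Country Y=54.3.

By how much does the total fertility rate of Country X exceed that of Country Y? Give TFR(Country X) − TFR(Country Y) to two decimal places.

-0.06

Country X:
  Sum of ASFRs = 55.8 + 68.6 + 65.0 + 71.4 + 89.1 + 70.2 + 88.2 + 84.7 + 73.9 = 666.9
  TFR = 666.9 / 1000 = 0.6669
Country Y:
  Sum of ASFRs = 94.6 + 83.3 + 99.8 + 104.2 + 77.2 + 70.2 + 71.0 + 68.9 + 54.3 = 723.5
  TFR = 723.5 / 1000 = 0.7235
Difference = 0.6669 − 0.7235 = -0.0566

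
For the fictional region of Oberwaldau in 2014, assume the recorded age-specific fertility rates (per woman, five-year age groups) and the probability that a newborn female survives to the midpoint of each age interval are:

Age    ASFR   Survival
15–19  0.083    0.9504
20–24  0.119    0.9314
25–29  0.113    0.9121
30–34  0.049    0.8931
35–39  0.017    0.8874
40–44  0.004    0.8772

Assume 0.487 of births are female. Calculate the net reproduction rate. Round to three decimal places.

0.865

Proportion female at birth = 0.487.
Survival-weighted fertility by age (5·fₓ·Sₓ):
  15–19: 5 × 0.083 × 0.9504 = 0.39442
  20–24: 5 × 0.119 × 0.9314 = 0.55418
  25–29: 5 × 0.113 × 0.9121 = 0.51534
  30–34: 5 × 0.049 × 0.8931 = 0.21881
  35–39: 5 × 0.017 × 0.8874 = 0.07543
  40–44: 5 × 0.004 × 0.8772 = 0.01754
Sum = 1.77572
NRR = 0.487 × 1.77572 = 0.86478
An NRR under 1 implies long-run decline under these rates.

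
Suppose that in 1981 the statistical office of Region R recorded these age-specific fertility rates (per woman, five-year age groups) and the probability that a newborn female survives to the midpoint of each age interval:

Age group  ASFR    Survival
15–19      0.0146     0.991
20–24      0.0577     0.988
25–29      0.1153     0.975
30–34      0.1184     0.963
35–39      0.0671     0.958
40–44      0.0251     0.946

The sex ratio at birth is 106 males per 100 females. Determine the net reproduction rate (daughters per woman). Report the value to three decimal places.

0.937

Proportion female at birth = 100 / (100 + 106) = 0.48544.
Survival-weighted fertility by age (5·fₓ·Sₓ):
  15–19: 5 × 0.0146 × 0.991 = 0.07234
  20–24: 5 × 0.0577 × 0.988 = 0.28504
  25–29: 5 × 0.1153 × 0.975 = 0.56209
  30–34: 5 × 0.1184 × 0.963 = 0.57010
  35–39: 5 × 0.0671 × 0.958 = 0.32141
  40–44: 5 × 0.0251 × 0.946 = 0.11872
Sum = 1.92970
NRR = 0.48544 × 1.92970 = 0.93675
NRR < 1, so the cohort does not fully replace itself.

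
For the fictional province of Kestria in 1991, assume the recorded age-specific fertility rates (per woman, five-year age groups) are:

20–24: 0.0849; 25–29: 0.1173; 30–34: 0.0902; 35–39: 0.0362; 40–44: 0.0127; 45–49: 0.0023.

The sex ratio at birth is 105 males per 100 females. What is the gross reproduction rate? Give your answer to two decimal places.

Proportion female at birth = 100 / (100 + 105) = 0.48780.
Sum of ASFRs = 0.0849 + 0.1173 + 0.0902 + 0.0362 + 0.0127 + 0.0023 = 0.3436
TFR = 5 × 0.3436 = 1.718
GRR = 0.48780 × 1.718 = 0.83804

0.84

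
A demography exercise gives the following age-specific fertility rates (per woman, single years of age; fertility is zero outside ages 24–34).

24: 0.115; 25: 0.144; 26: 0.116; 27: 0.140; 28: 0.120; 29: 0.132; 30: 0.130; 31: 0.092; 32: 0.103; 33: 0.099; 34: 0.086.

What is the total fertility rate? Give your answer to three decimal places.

Sum of ASFRs = 0.115 + 0.144 + 0.116 + 0.140 + 0.120 + 0.132 + 0.130 + 0.092 + 0.103 + 0.099 + 0.086 = 1.277
TFR = 1.277

1.277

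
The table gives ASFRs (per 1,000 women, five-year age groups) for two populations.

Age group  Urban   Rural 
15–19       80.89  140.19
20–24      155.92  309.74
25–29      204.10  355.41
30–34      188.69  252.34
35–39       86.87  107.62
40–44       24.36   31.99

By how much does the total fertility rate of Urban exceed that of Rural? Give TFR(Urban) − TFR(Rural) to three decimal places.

-2.282

Urban:
  Sum of ASFRs = 80.89 + 155.92 + 204.10 + 188.69 + 86.87 + 24.36 = 740.83
  TFR = 5 × 740.83 / 1000 = 3.70415
Rural:
  Sum of ASFRs = 140.19 + 309.74 + 355.41 + 252.34 + 107.62 + 31.99 = 1197.29
  TFR = 5 × 1197.29 / 1000 = 5.98645
Difference = 3.70415 − 5.98645 = -2.2823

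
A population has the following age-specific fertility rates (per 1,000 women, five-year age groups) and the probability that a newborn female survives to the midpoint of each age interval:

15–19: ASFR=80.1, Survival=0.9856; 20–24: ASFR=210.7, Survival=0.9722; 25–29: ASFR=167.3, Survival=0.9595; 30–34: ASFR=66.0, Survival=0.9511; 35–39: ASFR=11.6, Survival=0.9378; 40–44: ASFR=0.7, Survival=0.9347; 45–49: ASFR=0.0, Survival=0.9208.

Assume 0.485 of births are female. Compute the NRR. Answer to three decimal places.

Proportion female at birth = 0.485.
Per-age-group product (5 × ASFR × survival probability):
  15–19: 5 × 80.1/1000 × 0.9856 = 0.39473
  20–24: 5 × 210.7/1000 × 0.9722 = 1.02421
  25–29: 5 × 167.3/1000 × 0.9595 = 0.80262
  30–34: 5 × 66.0/1000 × 0.9511 = 0.31386
  35–39: 5 × 11.6/1000 × 0.9378 = 0.05439
  40–44: 5 × 0.7/1000 × 0.9347 = 0.00327
  45–49: 5 × 0.0/1000 × 0.9208 = 0.00000
Sum = 2.59308
NRR = 0.485 × 2.59308 = 1.25764

1.258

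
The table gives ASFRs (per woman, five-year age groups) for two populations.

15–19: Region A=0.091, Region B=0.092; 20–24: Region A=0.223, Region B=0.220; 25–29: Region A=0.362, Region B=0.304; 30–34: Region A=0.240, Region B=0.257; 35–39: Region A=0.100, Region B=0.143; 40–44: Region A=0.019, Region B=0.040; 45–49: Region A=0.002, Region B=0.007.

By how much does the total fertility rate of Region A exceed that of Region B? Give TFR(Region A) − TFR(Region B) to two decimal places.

Region A:
  Sum of ASFRs = 0.091 + 0.223 + 0.362 + 0.240 + 0.100 + 0.019 + 0.002 = 1.037
  TFR = 5 × 1.037 = 5.185
Region B:
  Sum of ASFRs = 0.092 + 0.220 + 0.304 + 0.257 + 0.143 + 0.040 + 0.007 = 1.063
  TFR = 5 × 1.063 = 5.315
Difference = 5.185 − 5.315 = -0.13

-0.13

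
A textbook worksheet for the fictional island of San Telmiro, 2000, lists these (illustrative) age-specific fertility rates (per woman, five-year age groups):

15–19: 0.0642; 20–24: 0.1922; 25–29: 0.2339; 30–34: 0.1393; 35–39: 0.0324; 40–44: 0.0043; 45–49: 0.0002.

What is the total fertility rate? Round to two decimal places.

Sum of ASFRs = 0.0642 + 0.1922 + 0.2339 + 0.1393 + 0.0324 + 0.0043 + 0.0002 = 0.6665
TFR = 5 × 0.6665 = 3.3325

3.33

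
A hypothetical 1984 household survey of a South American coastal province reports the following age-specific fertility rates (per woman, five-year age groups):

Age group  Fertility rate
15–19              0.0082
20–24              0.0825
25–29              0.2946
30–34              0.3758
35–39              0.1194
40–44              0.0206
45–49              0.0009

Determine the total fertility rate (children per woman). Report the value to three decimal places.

Sum of ASFRs = 0.0082 + 0.0825 + 0.2946 + 0.3758 + 0.1194 + 0.0206 + 0.0009 = 0.9020
TFR = 5 × 0.9020 = 4.51

4.510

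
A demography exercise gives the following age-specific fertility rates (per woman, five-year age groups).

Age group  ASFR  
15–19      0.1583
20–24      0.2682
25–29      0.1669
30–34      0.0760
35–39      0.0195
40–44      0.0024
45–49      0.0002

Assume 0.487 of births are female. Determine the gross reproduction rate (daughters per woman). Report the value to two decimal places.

1.68

Proportion female at birth = 0.487.
Sum of ASFRs = 0.1583 + 0.2682 + 0.1669 + 0.0760 + 0.0195 + 0.0024 + 0.0002 = 0.6915
TFR = 5 × 0.6915 = 3.4575
GRR = 0.487 × 3.4575 = 1.68380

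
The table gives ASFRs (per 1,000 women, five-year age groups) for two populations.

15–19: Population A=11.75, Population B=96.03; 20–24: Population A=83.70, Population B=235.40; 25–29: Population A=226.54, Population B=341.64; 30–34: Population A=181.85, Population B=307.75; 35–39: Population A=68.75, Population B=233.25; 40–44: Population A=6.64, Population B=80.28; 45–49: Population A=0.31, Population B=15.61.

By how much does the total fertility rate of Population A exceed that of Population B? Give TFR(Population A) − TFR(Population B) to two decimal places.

Population A:
  Sum of ASFRs = 11.75 + 83.70 + 226.54 + 181.85 + 68.75 + 6.64 + 0.31 = 579.54
  TFR = 5 × 579.54 / 1000 = 2.8977
Population B:
  Sum of ASFRs = 96.03 + 235.40 + 341.64 + 307.75 + 233.25 + 80.28 + 15.61 = 1309.96
  TFR = 5 × 1309.96 / 1000 = 6.5498
Difference = 2.8977 − 6.5498 = -3.6521

-3.65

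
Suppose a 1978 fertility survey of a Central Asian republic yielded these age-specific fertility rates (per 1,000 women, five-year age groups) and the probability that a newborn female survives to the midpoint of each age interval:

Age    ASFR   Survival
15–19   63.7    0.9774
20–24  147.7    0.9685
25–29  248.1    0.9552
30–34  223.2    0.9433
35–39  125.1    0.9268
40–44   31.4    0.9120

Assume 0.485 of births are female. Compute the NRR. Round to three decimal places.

Proportion female at birth = 0.485.
Survival-weighted fertility by age (5·fₓ·Sₓ):
  15–19: 5 × 63.7/1000 × 0.9774 = 0.31130
  20–24: 5 × 147.7/1000 × 0.9685 = 0.71524
  25–29: 5 × 248.1/1000 × 0.9552 = 1.18493
  30–34: 5 × 223.2/1000 × 0.9433 = 1.05272
  35–39: 5 × 125.1/1000 × 0.9268 = 0.57971
  40–44: 5 × 31.4/1000 × 0.9120 = 0.14318
Sum = 3.98708
NRR = 0.485 × 3.98708 = 1.93373

1.934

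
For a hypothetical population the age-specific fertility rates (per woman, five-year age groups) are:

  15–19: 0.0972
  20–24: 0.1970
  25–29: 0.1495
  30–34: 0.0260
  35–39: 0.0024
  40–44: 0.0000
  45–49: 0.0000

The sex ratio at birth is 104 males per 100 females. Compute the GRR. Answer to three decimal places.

Proportion female at birth = 100 / (100 + 104) = 0.49020.
Sum of ASFRs = 0.0972 + 0.1970 + 0.1495 + 0.0260 + 0.0024 + 0.0000 + 0.0000 = 0.4721
TFR = 5 × 0.4721 = 2.3605
GRR = 0.49020 × 2.3605 = 1.15712

1.157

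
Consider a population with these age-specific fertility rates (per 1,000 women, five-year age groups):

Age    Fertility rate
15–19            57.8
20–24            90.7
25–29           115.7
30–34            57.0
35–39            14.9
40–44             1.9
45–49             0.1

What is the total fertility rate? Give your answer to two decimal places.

1.69

Sum of ASFRs = 57.8 + 90.7 + 115.7 + 57.0 + 14.9 + 1.9 + 0.1 = 338.1
TFR = 5 × 338.1 / 1000 = 1.6905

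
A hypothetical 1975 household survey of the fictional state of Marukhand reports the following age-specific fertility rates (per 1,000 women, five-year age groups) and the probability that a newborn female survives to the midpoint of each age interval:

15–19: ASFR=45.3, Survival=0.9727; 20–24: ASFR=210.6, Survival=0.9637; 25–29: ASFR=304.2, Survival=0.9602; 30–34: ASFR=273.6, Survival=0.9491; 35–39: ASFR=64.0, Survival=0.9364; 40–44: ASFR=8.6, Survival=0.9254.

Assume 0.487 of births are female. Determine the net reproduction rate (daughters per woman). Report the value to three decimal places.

2.110

Proportion female at birth = 0.487.
Weighting each age-specific rate by interval width and survival:
  15–19: 5 × 45.3/1000 × 0.9727 = 0.22032
  20–24: 5 × 210.6/1000 × 0.9637 = 1.01478
  25–29: 5 × 304.2/1000 × 0.9602 = 1.46046
  30–34: 5 × 273.6/1000 × 0.9491 = 1.29837
  35–39: 5 × 64.0/1000 × 0.9364 = 0.29965
  40–44: 5 × 8.6/1000 × 0.9254 = 0.03979
Sum = 4.33337
NRR = 0.487 × 4.33337 = 2.11035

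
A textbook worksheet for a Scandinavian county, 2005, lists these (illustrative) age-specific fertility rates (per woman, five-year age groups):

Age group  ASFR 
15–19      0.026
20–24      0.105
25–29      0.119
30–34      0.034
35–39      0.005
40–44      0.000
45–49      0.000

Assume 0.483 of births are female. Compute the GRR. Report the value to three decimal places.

Proportion female at birth = 0.483.
Sum of ASFRs = 0.026 + 0.105 + 0.119 + 0.034 + 0.005 + 0.000 + 0.000 = 0.289
TFR = 5 × 0.289 = 1.445
GRR = 0.483 × 1.445 = 0.69794

0.698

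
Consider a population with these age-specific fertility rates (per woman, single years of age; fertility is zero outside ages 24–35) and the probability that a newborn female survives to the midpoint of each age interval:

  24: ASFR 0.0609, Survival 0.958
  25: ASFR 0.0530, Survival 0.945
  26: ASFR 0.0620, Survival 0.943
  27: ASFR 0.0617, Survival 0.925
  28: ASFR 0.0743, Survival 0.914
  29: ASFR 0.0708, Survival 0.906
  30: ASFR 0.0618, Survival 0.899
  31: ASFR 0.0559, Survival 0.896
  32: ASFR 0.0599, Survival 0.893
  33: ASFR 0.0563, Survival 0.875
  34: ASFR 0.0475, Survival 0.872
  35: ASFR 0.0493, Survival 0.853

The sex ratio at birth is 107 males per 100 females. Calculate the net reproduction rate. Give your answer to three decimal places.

0.313

Proportion female at birth = 100 / (100 + 107) = 0.48309.
Per-age-group product (1 × ASFR × survival probability):
  24: 1 × 0.0609 × 0.958 = 0.05834
  25: 1 × 0.0530 × 0.945 = 0.05009
  26: 1 × 0.0620 × 0.943 = 0.05847
  27: 1 × 0.0617 × 0.925 = 0.05707
  28: 1 × 0.0743 × 0.914 = 0.06791
  29: 1 × 0.0708 × 0.906 = 0.06414
  30: 1 × 0.0618 × 0.899 = 0.05556
  31: 1 × 0.0559 × 0.896 = 0.05009
  32: 1 × 0.0599 × 0.893 = 0.05349
  33: 1 × 0.0563 × 0.875 = 0.04926
  34: 1 × 0.0475 × 0.872 = 0.04142
  35: 1 × 0.0493 × 0.853 = 0.04205
Sum = 0.64789
NRR = 0.48309 × 0.64789 = 0.31299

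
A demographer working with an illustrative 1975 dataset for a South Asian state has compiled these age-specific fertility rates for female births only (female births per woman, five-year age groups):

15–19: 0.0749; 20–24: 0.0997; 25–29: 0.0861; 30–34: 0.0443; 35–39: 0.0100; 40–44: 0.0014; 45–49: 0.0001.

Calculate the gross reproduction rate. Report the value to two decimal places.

Sum of female ASFRs = 0.0749 + 0.0997 + 0.0861 + 0.0443 + 0.0100 + 0.0014 + 0.0001 = 0.3165
GRR = 5 × 0.3165 = 1.5825

1.58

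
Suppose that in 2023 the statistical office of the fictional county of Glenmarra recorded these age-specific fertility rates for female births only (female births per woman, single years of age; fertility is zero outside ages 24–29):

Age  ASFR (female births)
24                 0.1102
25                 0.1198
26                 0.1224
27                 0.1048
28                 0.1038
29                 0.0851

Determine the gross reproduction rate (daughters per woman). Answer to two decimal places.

0.65

Sum of female ASFRs = 0.1102 + 0.1198 + 0.1224 + 0.1048 + 0.1038 + 0.0851 = 0.6461
GRR = 0.6461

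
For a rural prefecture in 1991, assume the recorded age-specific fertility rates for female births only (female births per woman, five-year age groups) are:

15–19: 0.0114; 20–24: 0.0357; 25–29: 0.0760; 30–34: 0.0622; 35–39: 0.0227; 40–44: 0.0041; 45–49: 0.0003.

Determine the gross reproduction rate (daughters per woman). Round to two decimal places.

Sum of female ASFRs = 0.0114 + 0.0357 + 0.0760 + 0.0622 + 0.0227 + 0.0041 + 0.0003 = 0.2124
GRR = 5 × 0.2124 = 1.062

1.06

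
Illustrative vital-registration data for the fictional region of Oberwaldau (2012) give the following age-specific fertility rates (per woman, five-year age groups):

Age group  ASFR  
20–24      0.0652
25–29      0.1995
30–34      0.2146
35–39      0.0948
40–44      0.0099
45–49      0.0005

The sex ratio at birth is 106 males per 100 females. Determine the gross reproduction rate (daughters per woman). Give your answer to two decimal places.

1.42

Proportion female at birth = 100 / (100 + 106) = 0.48544.
Sum of ASFRs = 0.0652 + 0.1995 + 0.2146 + 0.0948 + 0.0099 + 0.0005 = 0.5845
TFR = 5 × 0.5845 = 2.9225
GRR = 0.48544 × 2.9225 = 1.41870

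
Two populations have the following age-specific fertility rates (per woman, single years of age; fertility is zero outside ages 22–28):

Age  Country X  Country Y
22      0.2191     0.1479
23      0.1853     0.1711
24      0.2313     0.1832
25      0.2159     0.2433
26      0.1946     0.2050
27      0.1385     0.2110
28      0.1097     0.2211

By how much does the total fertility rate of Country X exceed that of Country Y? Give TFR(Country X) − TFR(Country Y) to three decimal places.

Country X:
  Sum of ASFRs = 0.2191 + 0.1853 + 0.2313 + 0.2159 + 0.1946 + 0.1385 + 0.1097 = 1.2944
  TFR = 1.2944
Country Y:
  Sum of ASFRs = 0.1479 + 0.1711 + 0.1832 + 0.2433 + 0.2050 + 0.2110 + 0.2211 = 1.3826
  TFR = 1.3826
Difference = 1.2944 − 1.3826 = -0.0882

-0.088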